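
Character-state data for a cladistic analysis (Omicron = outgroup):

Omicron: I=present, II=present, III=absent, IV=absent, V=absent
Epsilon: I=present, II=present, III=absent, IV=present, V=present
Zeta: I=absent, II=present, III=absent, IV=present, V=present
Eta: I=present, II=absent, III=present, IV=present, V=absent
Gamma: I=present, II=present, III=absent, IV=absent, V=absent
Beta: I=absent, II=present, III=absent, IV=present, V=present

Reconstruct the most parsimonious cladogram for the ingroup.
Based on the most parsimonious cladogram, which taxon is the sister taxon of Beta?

Character polarity is set by the outgroup: the derived state is whichever differs from the outgroup's state, so for I, II the derived state is 'absent', and for the remaining characters it is 'present'.
I (derived state 'absent') is shared by Beta and Zeta — a synapomorphy uniting that clade.
II: derived state 'absent' in Eta only — an autapomorphy, so it tells us nothing about relationships among taxa.
III (derived state 'present') is unique to Eta (autapomorphy; uninformative for grouping).
IV (derived state 'present') is shared by Beta, Epsilon, Eta, and Zeta — a synapomorphy uniting that clade.
V: derived state 'present' in Beta, Epsilon, and Zeta only — synapomorphy for {Beta, Epsilon, Zeta}.
Most parsimonious ingroup topology: ((Eta,(Epsilon,(Zeta,Beta))),Gamma).
Beta and Zeta form a cherry on this tree, so they are sister taxa.

Zeta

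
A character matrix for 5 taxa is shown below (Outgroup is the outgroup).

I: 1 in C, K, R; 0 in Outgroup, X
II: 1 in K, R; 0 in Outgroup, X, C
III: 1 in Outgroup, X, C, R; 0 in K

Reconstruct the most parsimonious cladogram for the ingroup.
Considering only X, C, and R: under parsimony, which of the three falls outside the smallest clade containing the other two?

Character polarity is set by the outgroup: the derived state is whichever differs from the outgroup's state, so for III the derived state is '0', and for the remaining characters it is '1'.
I: derived state '1' in C, K, and R only — synapomorphy for {C, K, R}.
Only K and R show the derived state '1' for II, supporting them as a clade.
III: derived state '0' in K only — an autapomorphy, so it tells us nothing about relationships among taxa.
Most parsimonious ingroup topology: (X,(C,(K,R))).
R and C share a more recent common ancestor with each other than either does with X, so X is the least closely related of the three.

X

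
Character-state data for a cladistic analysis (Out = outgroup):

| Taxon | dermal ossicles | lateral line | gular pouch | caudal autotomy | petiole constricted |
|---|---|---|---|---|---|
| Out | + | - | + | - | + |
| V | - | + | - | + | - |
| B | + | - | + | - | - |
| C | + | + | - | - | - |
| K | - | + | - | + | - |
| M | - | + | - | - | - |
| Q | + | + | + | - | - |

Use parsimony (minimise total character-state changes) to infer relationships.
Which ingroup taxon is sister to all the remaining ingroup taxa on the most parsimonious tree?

B

Character polarity is set by the outgroup: the derived state is whichever differs from the outgroup's state, so for dermal ossicles, gular pouch, petiole constricted the derived state is '-', and for the remaining characters it is '+'.
Only K, M, and V show the derived state '-' for dermal ossicles, supporting them as a clade.
lateral line: derived state '+' in C, K, M, Q, and V only — synapomorphy for {C, K, M, Q, V}.
Only C, K, M, and V show the derived state '-' for gular pouch, supporting them as a clade.
caudal autotomy: derived state '+' in K and V only — synapomorphy for {K, V}.
petiole constricted (derived state '-') is shared by all ingroup taxa — unites the whole ingroup.
Most parsimonious ingroup topology: (((((V,K),M),C),Q),B).
B is sister to the clade containing all other ingroup taxa, so it is the earliest-diverging (most basal) ingroup lineage.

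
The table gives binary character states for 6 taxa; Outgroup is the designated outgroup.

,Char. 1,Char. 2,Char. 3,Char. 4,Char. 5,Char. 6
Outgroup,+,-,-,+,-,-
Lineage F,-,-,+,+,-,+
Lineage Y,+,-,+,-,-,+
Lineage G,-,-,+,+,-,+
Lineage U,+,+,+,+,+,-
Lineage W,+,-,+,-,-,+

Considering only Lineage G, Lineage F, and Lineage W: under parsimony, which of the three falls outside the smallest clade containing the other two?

Lineage W

Character polarity is set by the outgroup: the derived state is whichever differs from the outgroup's state, so for Char. 1, Char. 4 the derived state is '-', and for the remaining characters it is '+'.
Only Lineage F and Lineage G show the derived state '-' for Char. 1, supporting them as a clade.
Char. 2 (derived state '+') is unique to Lineage U (autapomorphy; uninformative for grouping).
Char. 3 (derived state '+') is shared by all ingroup taxa — unites the whole ingroup.
Char. 4 (derived state '-') is shared by Lineage W and Lineage Y — a synapomorphy uniting that clade.
Char. 5 (derived state '+') is unique to Lineage U (autapomorphy; uninformative for grouping).
Char. 6 (derived state '+') is shared by Lineage F, Lineage G, Lineage W, and Lineage Y — a synapomorphy uniting that clade.
Most parsimonious ingroup topology: (((Lineage F,Lineage G),(Lineage Y,Lineage W)),Lineage U).
Lineage G and Lineage F share a more recent common ancestor with each other than either does with Lineage W, so Lineage W is the least closely related of the three.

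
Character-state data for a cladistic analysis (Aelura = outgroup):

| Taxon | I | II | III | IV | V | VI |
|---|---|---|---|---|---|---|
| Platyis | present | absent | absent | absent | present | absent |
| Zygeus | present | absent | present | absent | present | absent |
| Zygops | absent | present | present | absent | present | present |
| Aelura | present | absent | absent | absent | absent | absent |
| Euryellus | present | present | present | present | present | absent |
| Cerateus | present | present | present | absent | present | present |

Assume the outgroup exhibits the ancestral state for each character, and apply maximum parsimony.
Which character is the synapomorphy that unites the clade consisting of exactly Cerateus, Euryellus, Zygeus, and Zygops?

III

Character polarity is set by the outgroup: the derived state is whichever differs from the outgroup's state, so for I the derived state is 'absent', and for the remaining characters it is 'present'.
I (derived state 'absent') is unique to Zygops (autapomorphy; uninformative for grouping).
Only Cerateus, Euryellus, and Zygops show the derived state 'present' for II, supporting them as a clade.
III (derived state 'present') is shared by Cerateus, Euryellus, Zygeus, and Zygops — a synapomorphy uniting that clade.
IV (derived state 'present') is unique to Euryellus (autapomorphy; uninformative for grouping).
V (derived state 'present') is shared by all ingroup taxa — unites the whole ingroup.
Only Cerateus and Zygops show the derived state 'present' for VI, supporting them as a clade.
Most parsimonious ingroup topology: ((((Zygops,Cerateus),Euryellus),Zygeus),Platyis).
The clade {Cerateus, Euryellus, Zygeus, Zygops} is supported by III: its derived state 'present' occurs in exactly those taxa and in no other taxon (including the outgroup).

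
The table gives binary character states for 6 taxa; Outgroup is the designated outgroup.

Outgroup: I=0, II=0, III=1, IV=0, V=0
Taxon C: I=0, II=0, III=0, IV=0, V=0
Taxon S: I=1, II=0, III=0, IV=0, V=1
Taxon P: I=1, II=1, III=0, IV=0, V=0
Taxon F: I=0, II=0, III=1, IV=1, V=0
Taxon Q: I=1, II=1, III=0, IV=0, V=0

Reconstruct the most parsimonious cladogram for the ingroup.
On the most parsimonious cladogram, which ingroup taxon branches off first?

Character polarity is set by the outgroup: the derived state is whichever differs from the outgroup's state, so for III the derived state is '0', and for the remaining characters it is '1'.
I: derived state '1' in Taxon P, Taxon Q, and Taxon S only — synapomorphy for {Taxon P, Taxon Q, Taxon S}.
II: derived state '1' in Taxon P and Taxon Q only — synapomorphy for {Taxon P, Taxon Q}.
III: derived state '0' in Taxon C, Taxon P, Taxon Q, and Taxon S only — synapomorphy for {Taxon C, Taxon P, Taxon Q, Taxon S}.
IV (derived state '1') is unique to Taxon F (autapomorphy; uninformative for grouping).
V (derived state '1') is unique to Taxon S (autapomorphy; uninformative for grouping).
Most parsimonious ingroup topology: ((Taxon C,(Taxon S,(Taxon P,Taxon Q))),Taxon F).
Taxon F is sister to the clade containing all other ingroup taxa, so it is the earliest-diverging (most basal) ingroup lineage.

Taxon F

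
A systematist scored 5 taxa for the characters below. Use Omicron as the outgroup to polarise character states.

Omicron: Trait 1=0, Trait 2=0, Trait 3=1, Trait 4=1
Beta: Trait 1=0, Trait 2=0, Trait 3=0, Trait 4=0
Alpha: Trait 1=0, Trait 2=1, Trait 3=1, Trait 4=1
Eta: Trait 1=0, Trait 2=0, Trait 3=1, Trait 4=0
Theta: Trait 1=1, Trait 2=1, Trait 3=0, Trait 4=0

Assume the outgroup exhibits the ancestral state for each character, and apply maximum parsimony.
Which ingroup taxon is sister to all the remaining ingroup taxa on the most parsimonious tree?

Alpha

Character polarity is set by the outgroup: the derived state is whichever differs from the outgroup's state, so for Trait 3, Trait 4 the derived state is '0', and for the remaining characters it is '1'.
Trait 1 (derived state '1') is unique to Theta (autapomorphy; uninformative for grouping).
Trait 2 (state '1') occurs in Alpha and Theta but conflicts with the nesting implied by the other characters — most parsimoniously interpreted as homoplasy.
Trait 3 (derived state '0') is shared by Beta and Theta — a synapomorphy uniting that clade.
Trait 4 (derived state '0') is shared by Beta, Eta, and Theta — a synapomorphy uniting that clade.
Most parsimonious ingroup topology: (((Beta,Theta),Eta),Alpha).
Alpha is sister to the clade containing all other ingroup taxa, so it is the earliest-diverging (most basal) ingroup lineage.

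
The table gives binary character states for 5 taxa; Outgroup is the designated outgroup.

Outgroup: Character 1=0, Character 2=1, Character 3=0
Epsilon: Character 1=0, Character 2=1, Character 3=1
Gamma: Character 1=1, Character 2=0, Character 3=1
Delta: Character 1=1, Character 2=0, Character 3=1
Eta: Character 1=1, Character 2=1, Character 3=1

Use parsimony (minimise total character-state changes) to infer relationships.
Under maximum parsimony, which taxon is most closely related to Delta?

Character polarity is set by the outgroup: the derived state is whichever differs from the outgroup's state, so for Character 2 the derived state is '0', and for the remaining characters it is '1'.
Character 1: derived state '1' in Delta, Eta, and Gamma only — synapomorphy for {Delta, Eta, Gamma}.
Character 2: derived state '0' in Delta and Gamma only — synapomorphy for {Delta, Gamma}.
Character 3 (derived state '1') is shared by all ingroup taxa — unites the whole ingroup.
Most parsimonious ingroup topology: (Epsilon,((Gamma,Delta),Eta)).
Delta and Gamma form a cherry on this tree, so they are sister taxa.

Gamma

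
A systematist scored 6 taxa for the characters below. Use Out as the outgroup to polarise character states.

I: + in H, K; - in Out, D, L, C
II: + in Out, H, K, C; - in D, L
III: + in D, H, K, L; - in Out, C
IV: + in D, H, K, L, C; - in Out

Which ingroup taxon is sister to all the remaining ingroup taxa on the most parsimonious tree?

Character polarity is set by the outgroup: the derived state is whichever differs from the outgroup's state, so for II the derived state is '-', and for the remaining characters it is '+'.
I (derived state '+') is shared by H and K — a synapomorphy uniting that clade.
Only D and L show the derived state '-' for II, supporting them as a clade.
Only D, H, K, and L show the derived state '+' for III, supporting them as a clade.
IV (derived state '+') is shared by all ingroup taxa — unites the whole ingroup.
Most parsimonious ingroup topology: (((D,L),(H,K)),C).
C is sister to the clade containing all other ingroup taxa, so it is the earliest-diverging (most basal) ingroup lineage.

C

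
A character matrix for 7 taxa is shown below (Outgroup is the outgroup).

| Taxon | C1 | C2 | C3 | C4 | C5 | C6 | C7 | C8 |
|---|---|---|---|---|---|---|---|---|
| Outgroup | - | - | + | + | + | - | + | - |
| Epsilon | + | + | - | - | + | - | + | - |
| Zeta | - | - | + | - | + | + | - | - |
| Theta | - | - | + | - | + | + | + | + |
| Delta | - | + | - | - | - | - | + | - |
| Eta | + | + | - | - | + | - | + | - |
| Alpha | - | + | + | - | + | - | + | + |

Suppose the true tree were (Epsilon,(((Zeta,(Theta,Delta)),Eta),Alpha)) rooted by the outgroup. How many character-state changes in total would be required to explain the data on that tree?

Map each character onto (Epsilon,(((Zeta,(Theta,Delta)),Eta),Alpha)) (rooted by Outgroup) and count the minimum state changes it requires (Fitch parsimony):
C1: 2; C2: 3; C3: 3; C4: 1; C5: 1; C6: 2; C7: 1; C8: 2.
Total tree length = 15.

15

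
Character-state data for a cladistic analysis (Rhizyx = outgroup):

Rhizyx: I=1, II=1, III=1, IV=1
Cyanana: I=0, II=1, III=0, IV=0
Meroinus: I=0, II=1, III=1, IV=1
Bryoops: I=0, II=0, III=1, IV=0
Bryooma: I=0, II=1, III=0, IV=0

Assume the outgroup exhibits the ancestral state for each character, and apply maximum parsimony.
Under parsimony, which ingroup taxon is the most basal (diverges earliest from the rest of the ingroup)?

The outgroup has state '1' for every character, so '0' is the derived state throughout.
I (derived state '0') is shared by all ingroup taxa — unites the whole ingroup.
II: derived state '0' in Bryoops only — an autapomorphy, so it tells us nothing about relationships among taxa.
III: derived state '0' in Bryooma and Cyanana only — synapomorphy for {Bryooma, Cyanana}.
Only Bryooma, Bryoops, and Cyanana show the derived state '0' for IV, supporting them as a clade.
Most parsimonious ingroup topology: (Meroinus,((Bryooma,Cyanana),Bryoops)).
Meroinus is sister to the clade containing all other ingroup taxa, so it is the earliest-diverging (most basal) ingroup lineage.

Meroinus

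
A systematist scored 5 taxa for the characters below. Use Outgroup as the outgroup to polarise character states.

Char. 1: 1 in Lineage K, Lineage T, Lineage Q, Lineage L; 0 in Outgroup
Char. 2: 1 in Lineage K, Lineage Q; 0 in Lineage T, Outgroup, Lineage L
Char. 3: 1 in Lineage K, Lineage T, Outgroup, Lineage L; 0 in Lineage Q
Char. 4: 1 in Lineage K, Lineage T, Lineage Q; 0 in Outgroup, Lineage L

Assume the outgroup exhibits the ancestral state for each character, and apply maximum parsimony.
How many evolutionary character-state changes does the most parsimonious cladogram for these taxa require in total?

Character polarity is set by the outgroup: the derived state is whichever differs from the outgroup's state, so for Char. 3 the derived state is '0', and for the remaining characters it is '1'.
All ingroup taxa share the derived state '1' for Char. 1; it defines the ingroup but does not resolve relationships within it.
Char. 2 (derived state '1') is shared by Lineage K and Lineage Q — a synapomorphy uniting that clade.
Char. 3: derived state '0' in Lineage Q only — an autapomorphy, so it tells us nothing about relationships among taxa.
Only Lineage K, Lineage Q, and Lineage T show the derived state '1' for Char. 4, supporting them as a clade.
Most parsimonious ingroup topology: (((Lineage K,Lineage Q),Lineage T),Lineage L).
Changes per character on this tree: Char. 1: 1; Char. 2: 1; Char. 3: 1; Char. 4: 1.
Total = 4.

4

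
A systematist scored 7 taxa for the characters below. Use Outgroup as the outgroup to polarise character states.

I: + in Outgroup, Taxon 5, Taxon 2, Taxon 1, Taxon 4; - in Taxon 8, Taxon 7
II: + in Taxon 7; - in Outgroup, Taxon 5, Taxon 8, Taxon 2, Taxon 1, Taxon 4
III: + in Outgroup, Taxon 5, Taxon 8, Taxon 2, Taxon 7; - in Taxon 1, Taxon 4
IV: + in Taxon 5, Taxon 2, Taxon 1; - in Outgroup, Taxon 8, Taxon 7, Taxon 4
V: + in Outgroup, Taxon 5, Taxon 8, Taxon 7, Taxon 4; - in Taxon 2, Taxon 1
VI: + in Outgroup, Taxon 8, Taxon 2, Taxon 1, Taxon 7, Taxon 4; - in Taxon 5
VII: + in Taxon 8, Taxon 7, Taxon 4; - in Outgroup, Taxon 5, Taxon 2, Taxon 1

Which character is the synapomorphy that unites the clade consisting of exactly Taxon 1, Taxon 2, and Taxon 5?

Character polarity is set by the outgroup: the derived state is whichever differs from the outgroup's state, so for I, III, V, VI the derived state is '-', and for the remaining characters it is '+'.
Only Taxon 7 and Taxon 8 show the derived state '-' for I, supporting them as a clade.
II: derived state '+' in Taxon 7 only — an autapomorphy, so it tells us nothing about relationships among taxa.
III groups Taxon 1 and Taxon 4, which is incompatible with the clades supported by the remaining characters; treating it as convergent (homoplasy) costs fewer steps than any alternative tree.
IV (derived state '+') is shared by Taxon 1, Taxon 2, and Taxon 5 — a synapomorphy uniting that clade.
Only Taxon 1 and Taxon 2 show the derived state '-' for V, supporting them as a clade.
VI (derived state '-') is unique to Taxon 5 (autapomorphy; uninformative for grouping).
VII: derived state '+' in Taxon 4, Taxon 7, and Taxon 8 only — synapomorphy for {Taxon 4, Taxon 7, Taxon 8}.
Most parsimonious ingroup topology: ((Taxon 5,(Taxon 2,Taxon 1)),((Taxon 8,Taxon 7),Taxon 4)).
The clade {Taxon 1, Taxon 2, Taxon 5} is supported by IV: its derived state '+' occurs in exactly those taxa and in no other taxon (including the outgroup).

IV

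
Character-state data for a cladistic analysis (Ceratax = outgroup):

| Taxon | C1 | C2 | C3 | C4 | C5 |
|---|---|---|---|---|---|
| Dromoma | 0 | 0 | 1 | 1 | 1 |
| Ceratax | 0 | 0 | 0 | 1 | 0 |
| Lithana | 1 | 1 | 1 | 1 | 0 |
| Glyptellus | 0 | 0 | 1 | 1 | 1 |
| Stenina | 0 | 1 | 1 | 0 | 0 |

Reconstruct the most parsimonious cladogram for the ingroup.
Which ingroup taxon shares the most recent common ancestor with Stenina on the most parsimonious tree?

Character polarity is set by the outgroup: the derived state is whichever differs from the outgroup's state, so for C4 the derived state is '0', and for the remaining characters it is '1'.
C1: derived state '1' in Lithana only — an autapomorphy, so it tells us nothing about relationships among taxa.
C2 (derived state '1') is shared by Lithana and Stenina — a synapomorphy uniting that clade.
All ingroup taxa share the derived state '1' for C3; it defines the ingroup but does not resolve relationships within it.
C4 (derived state '0') is unique to Stenina (autapomorphy; uninformative for grouping).
Only Dromoma and Glyptellus show the derived state '1' for C5, supporting them as a clade.
Most parsimonious ingroup topology: ((Dromoma,Glyptellus),(Lithana,Stenina)).
Stenina and Lithana form a cherry on this tree, so they are sister taxa.

Lithana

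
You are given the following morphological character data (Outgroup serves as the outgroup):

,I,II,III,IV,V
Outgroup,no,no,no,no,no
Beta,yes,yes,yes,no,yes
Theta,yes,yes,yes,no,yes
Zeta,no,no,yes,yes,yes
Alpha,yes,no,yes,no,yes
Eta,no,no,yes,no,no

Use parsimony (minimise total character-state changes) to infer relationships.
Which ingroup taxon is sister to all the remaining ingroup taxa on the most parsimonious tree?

Eta

The outgroup has state 'no' for every character, so 'yes' is the derived state throughout.
I (derived state 'yes') is shared by Alpha, Beta, and Theta — a synapomorphy uniting that clade.
II: derived state 'yes' in Beta and Theta only — synapomorphy for {Beta, Theta}.
All ingroup taxa share the derived state 'yes' for III; it defines the ingroup but does not resolve relationships within it.
IV: derived state 'yes' in Zeta only — an autapomorphy, so it tells us nothing about relationships among taxa.
V: derived state 'yes' in Alpha, Beta, Theta, and Zeta only — synapomorphy for {Alpha, Beta, Theta, Zeta}.
Most parsimonious ingroup topology: ((((Beta,Theta),Alpha),Zeta),Eta).
Eta is sister to the clade containing all other ingroup taxa, so it is the earliest-diverging (most basal) ingroup lineage.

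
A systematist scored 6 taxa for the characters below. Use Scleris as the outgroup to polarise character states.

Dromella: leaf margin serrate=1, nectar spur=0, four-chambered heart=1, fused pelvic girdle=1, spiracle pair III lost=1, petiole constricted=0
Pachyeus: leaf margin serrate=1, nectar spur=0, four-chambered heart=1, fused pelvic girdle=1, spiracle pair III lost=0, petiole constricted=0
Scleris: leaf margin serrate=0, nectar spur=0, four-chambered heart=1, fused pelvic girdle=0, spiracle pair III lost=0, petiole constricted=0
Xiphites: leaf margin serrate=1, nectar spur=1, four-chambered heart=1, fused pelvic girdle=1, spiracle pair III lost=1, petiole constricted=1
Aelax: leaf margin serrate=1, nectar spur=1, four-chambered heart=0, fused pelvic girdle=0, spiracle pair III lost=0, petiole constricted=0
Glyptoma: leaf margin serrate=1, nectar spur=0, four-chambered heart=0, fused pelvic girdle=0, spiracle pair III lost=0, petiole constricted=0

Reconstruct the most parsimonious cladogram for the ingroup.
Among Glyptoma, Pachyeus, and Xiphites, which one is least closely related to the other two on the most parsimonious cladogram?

Glyptoma

Character polarity is set by the outgroup: the derived state is whichever differs from the outgroup's state, so for four-chambered heart the derived state is '0', and for the remaining characters it is '1'.
All ingroup taxa share the derived state '1' for leaf margin serrate; it defines the ingroup but does not resolve relationships within it.
nectar spur groups Aelax and Xiphites, which is incompatible with the clades supported by the remaining characters; treating it as convergent (homoplasy) costs fewer steps than any alternative tree.
four-chambered heart: derived state '0' in Aelax and Glyptoma only — synapomorphy for {Aelax, Glyptoma}.
Only Dromella, Pachyeus, and Xiphites show the derived state '1' for fused pelvic girdle, supporting them as a clade.
Only Dromella and Xiphites show the derived state '1' for spiracle pair III lost, supporting them as a clade.
petiole constricted (derived state '1') is unique to Xiphites (autapomorphy; uninformative for grouping).
Most parsimonious ingroup topology: (((Xiphites,Dromella),Pachyeus),(Aelax,Glyptoma)).
Pachyeus and Xiphites share a more recent common ancestor with each other than either does with Glyptoma, so Glyptoma is the least closely related of the three.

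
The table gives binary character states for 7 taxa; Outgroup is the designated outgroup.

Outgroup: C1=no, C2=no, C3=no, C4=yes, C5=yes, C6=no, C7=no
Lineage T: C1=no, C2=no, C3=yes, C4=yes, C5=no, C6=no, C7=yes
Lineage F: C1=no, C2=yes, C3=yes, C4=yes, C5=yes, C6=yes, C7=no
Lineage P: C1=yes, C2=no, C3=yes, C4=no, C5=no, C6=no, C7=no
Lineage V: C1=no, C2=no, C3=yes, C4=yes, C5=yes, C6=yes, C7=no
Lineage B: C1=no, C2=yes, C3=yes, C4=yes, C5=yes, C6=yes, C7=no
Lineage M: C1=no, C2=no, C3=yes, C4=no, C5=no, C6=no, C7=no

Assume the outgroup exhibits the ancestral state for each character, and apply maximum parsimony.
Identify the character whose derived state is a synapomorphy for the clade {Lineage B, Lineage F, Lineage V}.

Character polarity is set by the outgroup: the derived state is whichever differs from the outgroup's state, so for C4, C5 the derived state is 'no', and for the remaining characters it is 'yes'.
C1: derived state 'yes' in Lineage P only — an autapomorphy, so it tells us nothing about relationships among taxa.
C2 (derived state 'yes') is shared by Lineage B and Lineage F — a synapomorphy uniting that clade.
All ingroup taxa share the derived state 'yes' for C3; it defines the ingroup but does not resolve relationships within it.
Only Lineage M and Lineage P show the derived state 'no' for C4, supporting them as a clade.
C5 (derived state 'no') is shared by Lineage M, Lineage P, and Lineage T — a synapomorphy uniting that clade.
C6 (derived state 'yes') is shared by Lineage B, Lineage F, and Lineage V — a synapomorphy uniting that clade.
C7: derived state 'yes' in Lineage T only — an autapomorphy, so it tells us nothing about relationships among taxa.
Most parsimonious ingroup topology: ((Lineage T,(Lineage P,Lineage M)),((Lineage F,Lineage B),Lineage V)).
The clade {Lineage B, Lineage F, Lineage V} is supported by C6: its derived state 'yes' occurs in exactly those taxa and in no other taxon (including the outgroup).

C6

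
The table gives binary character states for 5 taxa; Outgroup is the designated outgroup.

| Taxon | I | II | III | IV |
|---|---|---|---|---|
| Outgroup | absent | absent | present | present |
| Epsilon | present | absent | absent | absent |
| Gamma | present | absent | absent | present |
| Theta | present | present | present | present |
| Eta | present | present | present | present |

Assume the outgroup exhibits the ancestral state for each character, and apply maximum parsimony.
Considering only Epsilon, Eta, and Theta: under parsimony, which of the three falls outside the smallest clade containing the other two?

Character polarity is set by the outgroup: the derived state is whichever differs from the outgroup's state, so for III, IV the derived state is 'absent', and for the remaining characters it is 'present'.
All ingroup taxa share the derived state 'present' for I; it defines the ingroup but does not resolve relationships within it.
II: derived state 'present' in Eta and Theta only — synapomorphy for {Eta, Theta}.
III (derived state 'absent') is shared by Epsilon and Gamma — a synapomorphy uniting that clade.
IV (derived state 'absent') is unique to Epsilon (autapomorphy; uninformative for grouping).
Most parsimonious ingroup topology: ((Epsilon,Gamma),(Theta,Eta)).
Theta and Eta share a more recent common ancestor with each other than either does with Epsilon, so Epsilon is the least closely related of the three.

Epsilon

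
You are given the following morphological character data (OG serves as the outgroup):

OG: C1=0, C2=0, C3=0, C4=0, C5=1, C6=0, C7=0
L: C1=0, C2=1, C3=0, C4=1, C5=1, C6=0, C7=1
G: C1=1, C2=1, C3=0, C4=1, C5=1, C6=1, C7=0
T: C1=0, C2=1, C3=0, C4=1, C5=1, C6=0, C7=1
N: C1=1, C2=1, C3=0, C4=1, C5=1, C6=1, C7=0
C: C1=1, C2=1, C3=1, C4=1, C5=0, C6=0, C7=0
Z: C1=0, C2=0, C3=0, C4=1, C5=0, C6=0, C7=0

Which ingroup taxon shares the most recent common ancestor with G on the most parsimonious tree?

N

Character polarity is set by the outgroup: the derived state is whichever differs from the outgroup's state, so for C5 the derived state is '0', and for the remaining characters it is '1'.
C1 (derived state '1') is shared by C, G, and N — a synapomorphy uniting that clade.
C2: derived state '1' in C, G, L, N, and T only — synapomorphy for {C, G, L, N, T}.
C3: derived state '1' in C only — an autapomorphy, so it tells us nothing about relationships among taxa.
C4 (derived state '1') is shared by all ingroup taxa — unites the whole ingroup.
C5 groups C and Z, which is incompatible with the clades supported by the remaining characters; treating it as convergent (homoplasy) costs fewer steps than any alternative tree.
C6 (derived state '1') is shared by G and N — a synapomorphy uniting that clade.
Only L and T show the derived state '1' for C7, supporting them as a clade.
Most parsimonious ingroup topology: (((L,T),((G,N),C)),Z).
G and N form a cherry on this tree, so they are sister taxa.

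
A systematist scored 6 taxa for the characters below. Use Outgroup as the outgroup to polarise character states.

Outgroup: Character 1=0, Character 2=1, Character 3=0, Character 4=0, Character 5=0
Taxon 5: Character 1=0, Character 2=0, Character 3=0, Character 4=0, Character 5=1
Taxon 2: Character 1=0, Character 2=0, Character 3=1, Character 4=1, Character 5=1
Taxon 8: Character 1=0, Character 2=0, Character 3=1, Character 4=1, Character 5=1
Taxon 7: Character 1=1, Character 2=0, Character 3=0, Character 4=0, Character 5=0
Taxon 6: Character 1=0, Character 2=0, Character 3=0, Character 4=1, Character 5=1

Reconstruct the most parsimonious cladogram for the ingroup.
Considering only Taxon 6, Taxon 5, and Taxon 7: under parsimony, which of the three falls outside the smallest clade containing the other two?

Character polarity is set by the outgroup: the derived state is whichever differs from the outgroup's state, so for Character 2 the derived state is '0', and for the remaining characters it is '1'.
Character 1 (derived state '1') is unique to Taxon 7 (autapomorphy; uninformative for grouping).
Character 2 (derived state '0') is shared by all ingroup taxa — unites the whole ingroup.
Only Taxon 2 and Taxon 8 show the derived state '1' for Character 3, supporting them as a clade.
Only Taxon 2, Taxon 6, and Taxon 8 show the derived state '1' for Character 4, supporting them as a clade.
Only Taxon 2, Taxon 5, Taxon 6, and Taxon 8 show the derived state '1' for Character 5, supporting them as a clade.
Most parsimonious ingroup topology: (Taxon 7,(Taxon 5,(Taxon 6,(Taxon 8,Taxon 2)))).
Taxon 6 and Taxon 5 share a more recent common ancestor with each other than either does with Taxon 7, so Taxon 7 is the least closely related of the three.

Taxon 7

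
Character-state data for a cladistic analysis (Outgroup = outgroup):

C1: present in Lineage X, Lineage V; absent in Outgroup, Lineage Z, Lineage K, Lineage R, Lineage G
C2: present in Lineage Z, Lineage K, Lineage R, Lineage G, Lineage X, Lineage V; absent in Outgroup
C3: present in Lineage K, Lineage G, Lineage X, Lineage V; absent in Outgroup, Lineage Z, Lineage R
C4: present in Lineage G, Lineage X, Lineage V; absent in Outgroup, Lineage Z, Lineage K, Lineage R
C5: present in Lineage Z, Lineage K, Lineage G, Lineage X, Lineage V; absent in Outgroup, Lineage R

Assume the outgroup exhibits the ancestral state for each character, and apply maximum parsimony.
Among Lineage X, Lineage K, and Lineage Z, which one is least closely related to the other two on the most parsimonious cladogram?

Lineage Z

The outgroup has state 'absent' for every character, so 'present' is the derived state throughout.
Only Lineage V and Lineage X show the derived state 'present' for C1, supporting them as a clade.
C2 (derived state 'present') is shared by all ingroup taxa — unites the whole ingroup.
C3 (derived state 'present') is shared by Lineage G, Lineage K, Lineage V, and Lineage X — a synapomorphy uniting that clade.
Only Lineage G, Lineage V, and Lineage X show the derived state 'present' for C4, supporting them as a clade.
C5: derived state 'present' in Lineage G, Lineage K, Lineage V, Lineage X, and Lineage Z only — synapomorphy for {Lineage G, Lineage K, Lineage V, Lineage X, Lineage Z}.
Most parsimonious ingroup topology: ((Lineage Z,(Lineage K,(Lineage G,(Lineage X,Lineage V)))),Lineage R).
Lineage K and Lineage X share a more recent common ancestor with each other than either does with Lineage Z, so Lineage Z is the least closely related of the three.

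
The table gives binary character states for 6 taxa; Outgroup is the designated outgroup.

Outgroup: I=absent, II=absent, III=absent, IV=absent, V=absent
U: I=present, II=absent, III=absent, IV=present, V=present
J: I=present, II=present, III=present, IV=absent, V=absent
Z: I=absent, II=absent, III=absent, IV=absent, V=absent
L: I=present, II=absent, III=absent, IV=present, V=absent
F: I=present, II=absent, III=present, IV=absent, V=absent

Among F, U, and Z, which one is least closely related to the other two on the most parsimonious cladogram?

The outgroup has state 'absent' for every character, so 'present' is the derived state throughout.
Only F, J, L, and U show the derived state 'present' for I, supporting them as a clade.
II: derived state 'present' in J only — an autapomorphy, so it tells us nothing about relationships among taxa.
Only F and J show the derived state 'present' for III, supporting them as a clade.
Only L and U show the derived state 'present' for IV, supporting them as a clade.
V: derived state 'present' in U only — an autapomorphy, so it tells us nothing about relationships among taxa.
Most parsimonious ingroup topology: (((U,L),(J,F)),Z).
U and F share a more recent common ancestor with each other than either does with Z, so Z is the least closely related of the three.

Z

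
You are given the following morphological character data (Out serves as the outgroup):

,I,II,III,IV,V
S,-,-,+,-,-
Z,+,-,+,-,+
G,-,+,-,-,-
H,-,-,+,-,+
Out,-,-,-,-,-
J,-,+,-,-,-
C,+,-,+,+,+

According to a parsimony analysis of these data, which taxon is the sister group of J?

The outgroup has state '-' for every character, so '+' is the derived state throughout.
I: derived state '+' in C and Z only — synapomorphy for {C, Z}.
II: derived state '+' in G and J only — synapomorphy for {G, J}.
III: derived state '+' in C, H, S, and Z only — synapomorphy for {C, H, S, Z}.
IV: derived state '+' in C only — an autapomorphy, so it tells us nothing about relationships among taxa.
Only C, H, and Z show the derived state '+' for V, supporting them as a clade.
Most parsimonious ingroup topology: ((S,(H,(Z,C))),(G,J)).
J and G form a cherry on this tree, so they are sister taxa.

G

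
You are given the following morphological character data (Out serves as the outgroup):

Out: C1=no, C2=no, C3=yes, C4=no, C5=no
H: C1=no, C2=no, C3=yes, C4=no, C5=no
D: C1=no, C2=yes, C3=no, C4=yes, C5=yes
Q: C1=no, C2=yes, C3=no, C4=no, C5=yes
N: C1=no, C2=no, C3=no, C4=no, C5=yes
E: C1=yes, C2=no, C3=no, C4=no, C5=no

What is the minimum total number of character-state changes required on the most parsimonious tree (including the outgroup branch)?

5

Character polarity is set by the outgroup: the derived state is whichever differs from the outgroup's state, so for C3 the derived state is 'no', and for the remaining characters it is 'yes'.
C1 (derived state 'yes') is unique to E (autapomorphy; uninformative for grouping).
Only D and Q show the derived state 'yes' for C2, supporting them as a clade.
C3: derived state 'no' in D, E, N, and Q only — synapomorphy for {D, E, N, Q}.
C4: derived state 'yes' in D only — an autapomorphy, so it tells us nothing about relationships among taxa.
C5: derived state 'yes' in D, N, and Q only — synapomorphy for {D, N, Q}.
Most parsimonious ingroup topology: (H,(((D,Q),N),E)).
Changes per character on this tree: C1: 1; C2: 1; C3: 1; C4: 1; C5: 1.
Total = 5.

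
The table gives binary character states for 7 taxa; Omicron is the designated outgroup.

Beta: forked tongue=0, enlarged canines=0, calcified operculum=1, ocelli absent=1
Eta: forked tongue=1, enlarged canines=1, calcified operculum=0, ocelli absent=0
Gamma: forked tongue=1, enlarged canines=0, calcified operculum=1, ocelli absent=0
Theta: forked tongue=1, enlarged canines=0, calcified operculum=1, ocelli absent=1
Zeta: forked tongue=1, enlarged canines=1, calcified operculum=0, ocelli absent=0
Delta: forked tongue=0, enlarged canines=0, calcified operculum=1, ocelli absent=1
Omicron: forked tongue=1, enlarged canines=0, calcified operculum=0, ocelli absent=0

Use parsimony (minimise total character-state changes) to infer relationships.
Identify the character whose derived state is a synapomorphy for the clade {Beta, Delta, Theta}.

Character polarity is set by the outgroup: the derived state is whichever differs from the outgroup's state, so for forked tongue the derived state is '0', and for the remaining characters it is '1'.
Only Beta and Delta show the derived state '0' for forked tongue, supporting them as a clade.
Only Eta and Zeta show the derived state '1' for enlarged canines, supporting them as a clade.
calcified operculum: derived state '1' in Beta, Delta, Gamma, and Theta only — synapomorphy for {Beta, Delta, Gamma, Theta}.
ocelli absent (derived state '1') is shared by Beta, Delta, and Theta — a synapomorphy uniting that clade.
Most parsimonious ingroup topology: ((Zeta,Eta),(Gamma,((Beta,Delta),Theta))).
The clade {Beta, Delta, Theta} is supported by ocelli absent: its derived state '1' occurs in exactly those taxa and in no other taxon (including the outgroup).

ocelli absent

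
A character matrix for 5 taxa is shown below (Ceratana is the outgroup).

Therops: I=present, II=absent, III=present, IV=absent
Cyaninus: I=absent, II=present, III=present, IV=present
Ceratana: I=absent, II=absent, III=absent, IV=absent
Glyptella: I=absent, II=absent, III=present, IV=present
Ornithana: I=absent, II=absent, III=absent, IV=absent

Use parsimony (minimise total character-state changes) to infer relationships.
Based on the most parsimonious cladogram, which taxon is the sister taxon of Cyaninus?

The outgroup has state 'absent' for every character, so 'present' is the derived state throughout.
I (derived state 'present') is unique to Therops (autapomorphy; uninformative for grouping).
II: derived state 'present' in Cyaninus only — an autapomorphy, so it tells us nothing about relationships among taxa.
Only Cyaninus, Glyptella, and Therops show the derived state 'present' for III, supporting them as a clade.
IV (derived state 'present') is shared by Cyaninus and Glyptella — a synapomorphy uniting that clade.
Most parsimonious ingroup topology: ((Therops,(Glyptella,Cyaninus)),Ornithana).
Cyaninus and Glyptella form a cherry on this tree, so they are sister taxa.

Glyptella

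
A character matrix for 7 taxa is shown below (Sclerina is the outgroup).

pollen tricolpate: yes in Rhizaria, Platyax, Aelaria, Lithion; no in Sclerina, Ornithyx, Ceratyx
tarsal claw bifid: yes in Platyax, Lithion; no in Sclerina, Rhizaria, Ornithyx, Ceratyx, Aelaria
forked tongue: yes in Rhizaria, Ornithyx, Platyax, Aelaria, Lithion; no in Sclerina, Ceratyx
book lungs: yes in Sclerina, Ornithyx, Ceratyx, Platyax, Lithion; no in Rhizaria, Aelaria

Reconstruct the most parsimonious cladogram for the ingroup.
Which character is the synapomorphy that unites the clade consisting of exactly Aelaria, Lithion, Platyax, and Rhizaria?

pollen tricolpate

Character polarity is set by the outgroup: the derived state is whichever differs from the outgroup's state, so for book lungs the derived state is 'no', and for the remaining characters it is 'yes'.
pollen tricolpate: derived state 'yes' in Aelaria, Lithion, Platyax, and Rhizaria only — synapomorphy for {Aelaria, Lithion, Platyax, Rhizaria}.
tarsal claw bifid (derived state 'yes') is shared by Lithion and Platyax — a synapomorphy uniting that clade.
forked tongue (derived state 'yes') is shared by Aelaria, Lithion, Ornithyx, Platyax, and Rhizaria — a synapomorphy uniting that clade.
book lungs (derived state 'no') is shared by Aelaria and Rhizaria — a synapomorphy uniting that clade.
Most parsimonious ingroup topology: ((((Rhizaria,Aelaria),(Platyax,Lithion)),Ornithyx),Ceratyx).
The clade {Aelaria, Lithion, Platyax, Rhizaria} is supported by pollen tricolpate: its derived state 'yes' occurs in exactly those taxa and in no other taxon (including the outgroup).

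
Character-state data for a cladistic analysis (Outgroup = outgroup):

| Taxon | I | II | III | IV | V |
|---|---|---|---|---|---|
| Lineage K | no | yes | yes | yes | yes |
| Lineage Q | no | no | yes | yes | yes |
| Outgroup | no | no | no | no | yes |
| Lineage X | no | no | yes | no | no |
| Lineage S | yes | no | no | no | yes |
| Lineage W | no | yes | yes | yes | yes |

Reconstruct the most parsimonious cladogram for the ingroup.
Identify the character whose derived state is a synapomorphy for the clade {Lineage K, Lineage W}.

II

Character polarity is set by the outgroup: the derived state is whichever differs from the outgroup's state, so for V the derived state is 'no', and for the remaining characters it is 'yes'.
I: derived state 'yes' in Lineage S only — an autapomorphy, so it tells us nothing about relationships among taxa.
Only Lineage K and Lineage W show the derived state 'yes' for II, supporting them as a clade.
III: derived state 'yes' in Lineage K, Lineage Q, Lineage W, and Lineage X only — synapomorphy for {Lineage K, Lineage Q, Lineage W, Lineage X}.
IV (derived state 'yes') is shared by Lineage K, Lineage Q, and Lineage W — a synapomorphy uniting that clade.
V (derived state 'no') is unique to Lineage X (autapomorphy; uninformative for grouping).
Most parsimonious ingroup topology: ((((Lineage W,Lineage K),Lineage Q),Lineage X),Lineage S).
The clade {Lineage K, Lineage W} is supported by II: its derived state 'yes' occurs in exactly those taxa and in no other taxon (including the outgroup).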